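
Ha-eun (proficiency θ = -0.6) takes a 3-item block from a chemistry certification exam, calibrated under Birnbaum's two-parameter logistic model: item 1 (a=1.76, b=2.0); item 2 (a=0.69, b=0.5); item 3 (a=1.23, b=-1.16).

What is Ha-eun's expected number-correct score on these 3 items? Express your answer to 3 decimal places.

P(θ) = 1 / (1 + exp(−a(θ − b)))
P_1 = 1/(1+e^{4.5760}) = 0.0102
P_2 = 1/(1+e^{0.7590}) = 0.3189
P_3 = 1/(1+e^{-0.6888}) = 0.6657
E[score] = 0.0102 + 0.3189 + 0.6657 = 0.9948

0.995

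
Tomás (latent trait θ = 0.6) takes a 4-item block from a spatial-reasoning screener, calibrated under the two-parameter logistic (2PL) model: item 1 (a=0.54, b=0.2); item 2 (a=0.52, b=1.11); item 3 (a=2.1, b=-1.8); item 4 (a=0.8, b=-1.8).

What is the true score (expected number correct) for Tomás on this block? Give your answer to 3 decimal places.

P(θ) = 1 / (1 + exp(−a(θ − b)))
P_1 = 1/(1+e^{-0.2160}) = 0.5538
P_2 = 1/(1+e^{0.2652}) = 0.4341
P_3 = 1/(1+e^{-5.0400}) = 0.9936
P_4 = 1/(1+e^{-1.9200}) = 0.8721
E[score] = 0.5538 + 0.4341 + 0.9936 + 0.8721 = 2.8536

2.854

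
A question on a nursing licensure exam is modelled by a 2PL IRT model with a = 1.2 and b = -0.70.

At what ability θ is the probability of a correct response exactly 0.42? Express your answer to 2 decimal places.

P(θ) = 1 / (1 + exp(−a(θ − b)))
logit = ln(0.4200/0.5800) = -0.3228
θ = b + logit/(a) = -0.70 + (-0.3228)/1.2000 = -0.9690

-0.97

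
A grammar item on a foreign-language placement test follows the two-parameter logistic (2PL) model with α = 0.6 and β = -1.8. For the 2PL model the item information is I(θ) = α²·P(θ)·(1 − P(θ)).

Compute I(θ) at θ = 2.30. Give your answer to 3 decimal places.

P = 1/(1+e^{-2.4600}) = 0.9213
P(1−P) = 0.9213 × 0.0787 = 0.0725
I = α² × P(1−P) = 0.6² × 0.0725 = 0.02611

0.026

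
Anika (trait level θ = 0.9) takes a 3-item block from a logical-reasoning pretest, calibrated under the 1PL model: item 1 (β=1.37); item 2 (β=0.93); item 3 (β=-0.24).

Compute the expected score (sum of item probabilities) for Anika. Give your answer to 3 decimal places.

P(θ) = 1 / (1 + exp(−(θ − β)))
P_1 = 1/(1+e^{0.4700}) = 0.3846
P_2 = 1/(1+e^{0.0300}) = 0.4925
P_3 = 1/(1+e^{-1.1400}) = 0.7577
E[score] = 0.3846 + 0.4925 + 0.7577 = 1.6348

1.635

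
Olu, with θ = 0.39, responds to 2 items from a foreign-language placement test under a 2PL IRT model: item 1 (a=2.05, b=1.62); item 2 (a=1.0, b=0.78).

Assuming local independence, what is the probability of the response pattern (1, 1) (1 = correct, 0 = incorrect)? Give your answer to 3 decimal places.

0.030

P(θ) = 1 / (1 + exp(−a(θ − b)))
P_1 = 1/(1+e^{2.5215}) = 0.0744
P_2 = 1/(1+e^{0.3900}) = 0.4037
L = P_1 × P_2 = 0.0744 × 0.4037 = 0.03002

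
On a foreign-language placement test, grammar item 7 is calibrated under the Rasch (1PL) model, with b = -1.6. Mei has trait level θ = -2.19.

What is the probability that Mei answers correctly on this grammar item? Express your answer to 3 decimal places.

P(θ) = 1 / (1 + exp(−(θ − b)))
Exponent: (-2.19 − (-1.6)) = -0.5900
1/(1 + e^{0.5900}) = 0.3566
P = 0.3566

0.357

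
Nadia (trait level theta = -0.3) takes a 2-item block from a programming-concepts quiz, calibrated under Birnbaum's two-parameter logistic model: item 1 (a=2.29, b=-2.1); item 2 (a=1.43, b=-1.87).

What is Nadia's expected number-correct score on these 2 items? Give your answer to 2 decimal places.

1.89

P(theta) = 1 / (1 + exp(−a(theta − b)))
P_1 = 1/(1+e^{-4.1220}) = 0.9840
P_2 = 1/(1+e^{-2.2451}) = 0.9042
E[score] = 0.9840 + 0.9042 = 1.8883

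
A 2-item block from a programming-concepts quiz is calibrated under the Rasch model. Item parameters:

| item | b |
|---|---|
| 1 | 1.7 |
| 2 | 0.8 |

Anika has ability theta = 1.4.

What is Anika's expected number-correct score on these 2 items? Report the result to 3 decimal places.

P(theta) = 1 / (1 + exp(−(theta − b)))
P_1 = 1/(1+e^{0.3000}) = 0.4256
P_2 = 1/(1+e^{-0.6000}) = 0.6457
E[score] = 0.4256 + 0.6457 = 1.0712

1.071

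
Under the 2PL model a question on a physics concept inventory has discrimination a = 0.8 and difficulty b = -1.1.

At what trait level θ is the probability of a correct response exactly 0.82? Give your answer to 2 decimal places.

0.80

P(θ) = 1 / (1 + exp(−a(θ − b)))
logit = ln(0.8200/0.1800) = 1.5163
θ = b + logit/(a) = -1.1 + 1.5163/0.8000 = 0.7954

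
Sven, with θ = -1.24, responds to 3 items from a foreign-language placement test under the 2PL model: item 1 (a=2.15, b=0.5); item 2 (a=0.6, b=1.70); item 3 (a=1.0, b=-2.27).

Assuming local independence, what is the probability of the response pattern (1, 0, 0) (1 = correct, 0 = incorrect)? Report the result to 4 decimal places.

P(θ) = 1 / (1 + exp(−a(θ − b)))
P_1 = 1/(1+e^{3.7410}) = 0.0232
P_2 = 1/(1+e^{1.7640}) = 0.1463
P_3 = 1/(1+e^{-1.0300}) = 0.7369
L = P_1 × (1−P_2) × (1−P_3) = 0.0232 × 0.8537 × 0.2631 = 0.00521

0.0052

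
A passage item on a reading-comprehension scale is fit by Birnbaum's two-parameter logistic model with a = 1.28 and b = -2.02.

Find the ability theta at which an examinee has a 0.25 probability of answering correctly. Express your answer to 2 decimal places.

-2.88

P(theta) = 1 / (1 + exp(−a(theta − b)))
logit = ln(0.2500/0.7500) = -1.0986
theta = b + logit/(a) = -2.02 + (-1.0986)/1.2800 = -2.8783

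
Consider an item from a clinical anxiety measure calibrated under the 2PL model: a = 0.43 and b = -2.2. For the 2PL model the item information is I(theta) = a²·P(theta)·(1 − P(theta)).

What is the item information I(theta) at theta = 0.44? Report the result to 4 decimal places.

P = 1/(1+e^{-1.1352}) = 0.7568
P(1−P) = 0.7568 × 0.2432 = 0.1841
I = a² × P(1−P) = 0.43² × 0.1841 = 0.03403

0.0340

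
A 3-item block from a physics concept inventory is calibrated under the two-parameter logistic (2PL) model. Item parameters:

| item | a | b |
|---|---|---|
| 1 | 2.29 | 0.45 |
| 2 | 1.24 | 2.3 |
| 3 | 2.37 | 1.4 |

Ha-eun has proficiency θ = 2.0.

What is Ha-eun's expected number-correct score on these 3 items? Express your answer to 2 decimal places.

P(θ) = 1 / (1 + exp(−a(θ − b)))
P_1 = 1/(1+e^{-3.5495}) = 0.9721
P_2 = 1/(1+e^{0.3720}) = 0.4081
P_3 = 1/(1+e^{-1.4220}) = 0.8057
E[score] = 0.9721 + 0.4081 + 0.8057 = 2.1858

2.19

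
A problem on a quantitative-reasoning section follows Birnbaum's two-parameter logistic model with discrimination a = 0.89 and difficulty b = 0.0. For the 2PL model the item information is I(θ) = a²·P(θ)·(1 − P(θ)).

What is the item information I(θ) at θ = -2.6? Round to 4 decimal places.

P = 1/(1+e^{2.3140}) = 0.0900
P(1−P) = 0.0900 × 0.9100 = 0.0819
I = a² × P(1−P) = 0.89² × 0.0819 = 0.06485

0.0649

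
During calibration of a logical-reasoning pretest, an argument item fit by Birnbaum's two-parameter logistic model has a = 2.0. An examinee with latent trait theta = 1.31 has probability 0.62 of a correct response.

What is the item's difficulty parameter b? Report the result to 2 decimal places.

1.07

P(theta) = 1 / (1 + exp(−a(theta − b)))
logit(0.62) = ln(0.62/0.38) = 0.4895
b = theta − logit/(a) = 1.31 − 0.4895/2.0000 = 1.0652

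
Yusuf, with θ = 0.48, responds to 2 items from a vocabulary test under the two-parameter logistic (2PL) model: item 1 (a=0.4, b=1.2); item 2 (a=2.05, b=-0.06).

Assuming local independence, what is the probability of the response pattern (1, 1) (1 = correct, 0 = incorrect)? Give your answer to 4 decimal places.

P(θ) = 1 / (1 + exp(−a(θ − b)))
P_1 = 1/(1+e^{0.2880}) = 0.4285
P_2 = 1/(1+e^{-1.1070}) = 0.7516
L = P_1 × P_2 = 0.4285 × 0.7516 = 0.32204

0.3220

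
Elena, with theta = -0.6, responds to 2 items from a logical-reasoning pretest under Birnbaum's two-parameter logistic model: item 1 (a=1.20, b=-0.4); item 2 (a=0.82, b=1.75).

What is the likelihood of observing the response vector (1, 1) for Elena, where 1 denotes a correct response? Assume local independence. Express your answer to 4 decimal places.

0.0560

P(theta) = 1 / (1 + exp(−a(theta − b)))
P_1 = 1/(1+e^{0.2400}) = 0.4403
P_2 = 1/(1+e^{1.9270}) = 0.1271
L = P_1 × P_2 = 0.4403 × 0.1271 = 0.05595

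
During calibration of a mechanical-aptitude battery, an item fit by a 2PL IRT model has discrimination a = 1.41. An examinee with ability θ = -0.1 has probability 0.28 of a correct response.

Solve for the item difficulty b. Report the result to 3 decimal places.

P(θ) = 1 / (1 + exp(−a(θ − b)))
logit(0.28) = ln(0.28/0.72) = -0.9445
b = θ − logit/(a) = -0.1 − (-0.9445)/1.4100 = 0.5698

0.570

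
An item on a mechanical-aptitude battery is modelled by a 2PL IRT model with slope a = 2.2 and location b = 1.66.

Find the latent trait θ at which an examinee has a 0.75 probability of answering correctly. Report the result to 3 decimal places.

P(θ) = 1 / (1 + exp(−a(θ − b)))
logit = ln(0.7500/0.2500) = 1.0986
θ = b + logit/(a) = 1.66 + 1.0986/2.2000 = 2.1594

2.159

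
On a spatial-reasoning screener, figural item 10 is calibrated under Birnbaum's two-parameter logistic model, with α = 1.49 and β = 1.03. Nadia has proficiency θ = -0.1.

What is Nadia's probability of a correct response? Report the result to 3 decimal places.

0.157

P(θ) = 1 / (1 + exp(−α(θ − β)))
Exponent: 1.49 × (-0.1 − 1.03) = -1.6837
1/(1 + e^{1.6837}) = 0.1566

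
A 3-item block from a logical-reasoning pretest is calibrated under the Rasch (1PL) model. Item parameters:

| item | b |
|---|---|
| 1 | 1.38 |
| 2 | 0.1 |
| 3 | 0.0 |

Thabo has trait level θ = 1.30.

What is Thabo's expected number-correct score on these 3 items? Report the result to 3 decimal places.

P(θ) = 1 / (1 + exp(−(θ − b)))
P_1 = 1/(1+e^{0.0800}) = 0.4800
P_2 = 1/(1+e^{-1.2000}) = 0.7685
P_3 = 1/(1+e^{-1.3000}) = 0.7858
E[score] = 0.4800 + 0.7685 + 0.7858 = 2.0344

2.034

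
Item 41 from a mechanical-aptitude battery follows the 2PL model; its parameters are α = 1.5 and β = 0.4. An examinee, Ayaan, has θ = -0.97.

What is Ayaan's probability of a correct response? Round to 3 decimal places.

0.114

P(θ) = 1 / (1 + exp(−α(θ − β)))
Exponent: 1.5 × (-0.97 − 0.4) = -2.0550
1/(1 + e^{2.0550}) = 0.1135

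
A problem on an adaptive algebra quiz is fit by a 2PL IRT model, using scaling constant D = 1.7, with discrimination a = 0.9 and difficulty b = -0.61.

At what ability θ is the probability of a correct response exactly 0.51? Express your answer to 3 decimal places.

P(θ) = 1 / (1 + exp(−D·a(θ − b)))
logit = ln(0.5100/0.4900) = 0.0400
θ = b + logit/(1.7·a) = -0.61 + 0.0400/1.5300 = -0.5839

-0.584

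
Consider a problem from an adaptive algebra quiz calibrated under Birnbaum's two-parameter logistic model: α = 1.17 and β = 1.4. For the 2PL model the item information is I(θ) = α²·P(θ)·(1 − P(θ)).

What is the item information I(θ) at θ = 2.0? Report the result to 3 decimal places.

0.303

P = 1/(1+e^{-0.7020}) = 0.6686
P(1−P) = 0.6686 × 0.3314 = 0.2216
I = α² × P(1−P) = 1.17² × 0.2216 = 0.30330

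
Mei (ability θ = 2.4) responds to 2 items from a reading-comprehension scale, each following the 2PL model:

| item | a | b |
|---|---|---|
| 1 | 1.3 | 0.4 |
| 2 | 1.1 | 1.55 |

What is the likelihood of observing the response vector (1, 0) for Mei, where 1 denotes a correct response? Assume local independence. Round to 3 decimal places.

P(θ) = 1 / (1 + exp(−a(θ − b)))
P_1 = 1/(1+e^{-2.6000}) = 0.9309
P_2 = 1/(1+e^{-0.9350}) = 0.7181
L = P_1 × (1−P_2) = 0.9309 × 0.2819 = 0.26242

0.262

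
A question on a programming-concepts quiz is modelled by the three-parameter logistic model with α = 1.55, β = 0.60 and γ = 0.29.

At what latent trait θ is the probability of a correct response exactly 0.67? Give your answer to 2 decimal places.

0.69

P(θ) = γ + (1 − γ) · 1 / (1 + exp(−α(θ − β)))
Remove guessing floor: (0.67 − 0.29)/(1 − 0.29) = 0.5352
logit = ln(0.5352/0.4648) = 0.1411
θ = β + logit/(α) = 0.60 + 0.1411/1.5500 = 0.6910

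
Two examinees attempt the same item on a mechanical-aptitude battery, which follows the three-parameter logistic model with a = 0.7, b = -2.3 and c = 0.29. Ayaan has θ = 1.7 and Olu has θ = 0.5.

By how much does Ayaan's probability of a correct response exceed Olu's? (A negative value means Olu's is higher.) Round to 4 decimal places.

P(θ) = c + (1 − c) · 1 / (1 + exp(−a(θ − b)))
P(Ayaan) = 0.9593  [exponent 2.8000]
P(Olu) = 0.9123  [exponent 1.9600]
Difference = 0.9593 − 0.9123 = 0.0470

0.0470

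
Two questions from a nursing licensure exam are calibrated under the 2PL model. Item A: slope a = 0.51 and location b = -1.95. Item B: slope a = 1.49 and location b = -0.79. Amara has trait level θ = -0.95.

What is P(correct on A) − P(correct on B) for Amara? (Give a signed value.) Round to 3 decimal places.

0.184

P(θ) = 1 / (1 + exp(−a(θ − b)))
P_A = 0.6248
P_B = 0.4407
P_A − P_B = 0.1841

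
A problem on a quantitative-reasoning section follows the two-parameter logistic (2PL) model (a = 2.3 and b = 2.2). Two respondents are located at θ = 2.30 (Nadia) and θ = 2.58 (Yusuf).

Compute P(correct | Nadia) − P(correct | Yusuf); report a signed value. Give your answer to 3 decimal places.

-0.148

P(θ) = 1 / (1 + exp(−a(θ − b)))
P(Nadia) = 0.5572  [exponent 0.2300]
P(Yusuf) = 0.7056  [exponent 0.8740]
Difference = 0.5572 − 0.7056 = -0.1483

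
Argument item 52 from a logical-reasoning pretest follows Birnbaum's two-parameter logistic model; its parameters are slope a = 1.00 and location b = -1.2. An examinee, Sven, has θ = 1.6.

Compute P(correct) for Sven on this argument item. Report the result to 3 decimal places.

P(θ) = 1 / (1 + exp(−a(θ − b)))
Exponent: 1.00 × (1.6 − (-1.2)) = 2.8000
1/(1 + e^{-2.8000}) = 0.9427

0.943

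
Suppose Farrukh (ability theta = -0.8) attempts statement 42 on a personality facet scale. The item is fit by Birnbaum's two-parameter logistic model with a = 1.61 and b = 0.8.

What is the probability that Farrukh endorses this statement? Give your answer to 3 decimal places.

P(theta) = 1 / (1 + exp(−a(theta − b)))
Exponent: 1.61 × (-0.8 − 0.8) = -2.5760
1/(1 + e^{2.5760}) = 0.0707

0.071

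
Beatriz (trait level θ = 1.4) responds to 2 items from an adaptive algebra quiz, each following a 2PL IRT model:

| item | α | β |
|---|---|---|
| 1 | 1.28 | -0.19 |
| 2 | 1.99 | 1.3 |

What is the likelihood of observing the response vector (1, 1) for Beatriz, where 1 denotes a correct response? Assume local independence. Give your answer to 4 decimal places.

0.4861

P(θ) = 1 / (1 + exp(−α(θ − β)))
P_1 = 1/(1+e^{-2.0352}) = 0.8844
P_2 = 1/(1+e^{-0.1990}) = 0.5496
L = P_1 × P_2 = 0.8844 × 0.5496 = 0.48608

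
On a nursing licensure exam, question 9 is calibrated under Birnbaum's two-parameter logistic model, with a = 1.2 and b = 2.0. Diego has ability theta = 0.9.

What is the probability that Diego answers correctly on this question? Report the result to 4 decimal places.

0.2108

P(theta) = 1 / (1 + exp(−a(theta − b)))
Exponent: 1.2 × (0.9 − 2.0) = -1.3200
1/(1 + e^{1.3200}) = 0.2108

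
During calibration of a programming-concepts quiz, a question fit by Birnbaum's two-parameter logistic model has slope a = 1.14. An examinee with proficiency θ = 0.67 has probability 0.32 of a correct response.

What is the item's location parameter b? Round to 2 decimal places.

P(θ) = 1 / (1 + exp(−a(θ − b)))
logit(0.32) = ln(0.32/0.68) = -0.7538
b = θ − logit/(a) = 0.67 − (-0.7538)/1.1400 = 1.3312

1.33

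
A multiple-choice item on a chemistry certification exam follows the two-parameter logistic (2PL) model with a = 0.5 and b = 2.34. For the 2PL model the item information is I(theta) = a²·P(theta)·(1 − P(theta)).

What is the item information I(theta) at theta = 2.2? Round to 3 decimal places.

0.062

P = 1/(1+e^{0.0700}) = 0.4825
P(1−P) = 0.4825 × 0.5175 = 0.2497
I = a² × P(1−P) = 0.5² × 0.2497 = 0.06242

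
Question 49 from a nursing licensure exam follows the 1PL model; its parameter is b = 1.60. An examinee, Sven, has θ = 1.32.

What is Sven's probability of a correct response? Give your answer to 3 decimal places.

0.430

P(θ) = 1 / (1 + exp(−(θ − b)))
Exponent: (1.32 − 1.60) = -0.2800
1/(1 + e^{0.2800}) = 0.4305
P = 0.4305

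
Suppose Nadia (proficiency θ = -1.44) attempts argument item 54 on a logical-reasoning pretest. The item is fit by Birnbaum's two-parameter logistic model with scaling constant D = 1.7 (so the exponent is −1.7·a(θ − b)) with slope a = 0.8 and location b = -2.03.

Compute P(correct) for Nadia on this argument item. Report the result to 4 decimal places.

0.6905

P(θ) = 1 / (1 + exp(−D·a(θ − b)))
Exponent: 1.7 × 0.8 × (-1.44 − (-2.03)) = 0.8024
1/(1 + e^{-0.8024}) = 0.6905
P = 0.6905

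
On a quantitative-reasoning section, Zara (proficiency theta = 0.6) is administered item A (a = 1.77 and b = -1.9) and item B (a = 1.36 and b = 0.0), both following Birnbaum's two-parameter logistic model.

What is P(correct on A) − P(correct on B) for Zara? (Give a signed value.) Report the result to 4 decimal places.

0.2948

P(theta) = 1 / (1 + exp(−a(theta − b)))
P_A = 0.9882
P_B = 0.6934
P_A − P_B = 0.2948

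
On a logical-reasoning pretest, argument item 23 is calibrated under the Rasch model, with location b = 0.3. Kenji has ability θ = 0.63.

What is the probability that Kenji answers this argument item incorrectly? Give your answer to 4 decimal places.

0.4182

P(θ) = 1 / (1 + exp(−(θ − b)))
Exponent: (0.63 − 0.3) = 0.3300
1/(1 + e^{-0.3300}) = 0.5818
P = 0.5818
P(incorrect) = 1 − 0.5818 = 0.4182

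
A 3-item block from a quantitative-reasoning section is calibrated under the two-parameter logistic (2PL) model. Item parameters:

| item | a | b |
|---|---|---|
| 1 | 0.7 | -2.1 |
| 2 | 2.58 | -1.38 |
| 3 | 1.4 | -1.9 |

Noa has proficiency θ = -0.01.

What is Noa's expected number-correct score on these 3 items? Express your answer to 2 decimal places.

2.72

P(θ) = 1 / (1 + exp(−a(θ − b)))
P_1 = 1/(1+e^{-1.4630}) = 0.8120
P_2 = 1/(1+e^{-3.5346}) = 0.9717
P_3 = 1/(1+e^{-2.6460}) = 0.9338
E[score] = 0.8120 + 0.9717 + 0.9338 = 2.7174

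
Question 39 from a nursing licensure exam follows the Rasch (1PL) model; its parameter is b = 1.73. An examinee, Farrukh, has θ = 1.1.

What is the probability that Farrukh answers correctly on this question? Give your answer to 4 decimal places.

0.3475

P(θ) = 1 / (1 + exp(−(θ − b)))
Exponent: (1.1 − 1.73) = -0.6300
1/(1 + e^{0.6300}) = 0.3475
P = 0.3475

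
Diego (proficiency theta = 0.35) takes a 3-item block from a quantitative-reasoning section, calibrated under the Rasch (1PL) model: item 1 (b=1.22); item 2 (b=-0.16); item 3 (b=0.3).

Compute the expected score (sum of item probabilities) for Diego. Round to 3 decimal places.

P(theta) = 1 / (1 + exp(−(theta − b)))
P_1 = 1/(1+e^{0.8700}) = 0.2953
P_2 = 1/(1+e^{-0.5100}) = 0.6248
P_3 = 1/(1+e^{-0.0500}) = 0.5125
E[score] = 0.2953 + 0.6248 + 0.5125 = 1.4326

1.433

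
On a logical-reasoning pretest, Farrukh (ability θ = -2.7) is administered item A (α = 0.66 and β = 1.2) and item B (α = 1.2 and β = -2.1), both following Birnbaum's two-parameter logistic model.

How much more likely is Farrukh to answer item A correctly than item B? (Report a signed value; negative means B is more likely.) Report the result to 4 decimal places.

-0.2566

P(θ) = 1 / (1 + exp(−α(θ − β)))
P_A = 0.0708
P_B = 0.3274
P_A − P_B = -0.2566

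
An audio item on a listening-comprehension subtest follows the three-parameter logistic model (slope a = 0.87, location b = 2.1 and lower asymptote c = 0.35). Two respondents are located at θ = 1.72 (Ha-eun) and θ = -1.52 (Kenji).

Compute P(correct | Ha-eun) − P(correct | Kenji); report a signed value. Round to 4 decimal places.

0.2450

P(θ) = c + (1 − c) · 1 / (1 + exp(−a(θ − b)))
P(Ha-eun) = 0.6218  [exponent -0.3306]
P(Kenji) = 0.3767  [exponent -3.1494]
Difference = 0.6218 − 0.3767 = 0.2450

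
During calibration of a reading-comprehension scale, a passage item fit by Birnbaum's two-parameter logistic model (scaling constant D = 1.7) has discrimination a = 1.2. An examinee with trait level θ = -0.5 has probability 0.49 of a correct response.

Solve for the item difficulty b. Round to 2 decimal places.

P(θ) = 1 / (1 + exp(−D·a(θ − b)))
logit(0.49) = ln(0.49/0.51) = -0.0400
b = θ − logit/(1.7·a) = -0.5 − (-0.0400)/2.0400 = -0.4804

-0.48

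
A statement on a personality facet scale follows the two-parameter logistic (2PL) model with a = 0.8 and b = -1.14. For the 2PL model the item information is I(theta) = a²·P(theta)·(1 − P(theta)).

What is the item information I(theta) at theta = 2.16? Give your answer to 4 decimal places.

P = 1/(1+e^{-2.6400}) = 0.9334
P(1−P) = 0.9334 × 0.0666 = 0.0622
I = a² × P(1−P) = 0.8² × 0.0622 = 0.03979

0.0398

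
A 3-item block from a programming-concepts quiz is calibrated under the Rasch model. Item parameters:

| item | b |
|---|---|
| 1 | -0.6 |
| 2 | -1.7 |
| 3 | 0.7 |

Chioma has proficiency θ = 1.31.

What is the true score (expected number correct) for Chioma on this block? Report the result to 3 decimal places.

2.472

P(θ) = 1 / (1 + exp(−(θ − b)))
P_1 = 1/(1+e^{-1.9100}) = 0.8710
P_2 = 1/(1+e^{-3.0100}) = 0.9530
P_3 = 1/(1+e^{-0.6100}) = 0.6479
E[score] = 0.8710 + 0.9530 + 0.6479 = 2.4720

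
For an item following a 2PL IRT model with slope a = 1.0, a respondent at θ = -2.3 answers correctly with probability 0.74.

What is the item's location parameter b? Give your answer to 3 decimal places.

-3.346

P(θ) = 1 / (1 + exp(−a(θ − b)))
logit(0.74) = ln(0.74/0.26) = 1.0460
b = θ − logit/(a) = -2.3 − 1.0460/1.0000 = -3.3460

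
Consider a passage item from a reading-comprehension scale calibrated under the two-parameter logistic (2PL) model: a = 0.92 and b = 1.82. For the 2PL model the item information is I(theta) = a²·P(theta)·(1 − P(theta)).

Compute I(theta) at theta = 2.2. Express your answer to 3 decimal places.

0.205

P = 1/(1+e^{-0.3496}) = 0.5865
P(1−P) = 0.5865 × 0.4135 = 0.2425
I = a² × P(1−P) = 0.92² × 0.2425 = 0.20526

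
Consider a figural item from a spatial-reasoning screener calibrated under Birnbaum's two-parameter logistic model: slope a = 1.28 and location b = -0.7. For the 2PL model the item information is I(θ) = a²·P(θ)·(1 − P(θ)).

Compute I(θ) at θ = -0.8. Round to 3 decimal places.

0.408

P = 1/(1+e^{0.1280}) = 0.4680
P(1−P) = 0.4680 × 0.5320 = 0.2490
I = a² × P(1−P) = 1.28² × 0.2490 = 0.40793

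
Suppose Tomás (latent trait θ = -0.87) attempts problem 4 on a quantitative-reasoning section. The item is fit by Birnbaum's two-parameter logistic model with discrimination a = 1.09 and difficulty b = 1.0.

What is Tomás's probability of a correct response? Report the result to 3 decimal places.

P(θ) = 1 / (1 + exp(−a(θ − b)))
Exponent: 1.09 × (-0.87 − 1.0) = -2.0383
1/(1 + e^{2.0383}) = 0.1152

0.115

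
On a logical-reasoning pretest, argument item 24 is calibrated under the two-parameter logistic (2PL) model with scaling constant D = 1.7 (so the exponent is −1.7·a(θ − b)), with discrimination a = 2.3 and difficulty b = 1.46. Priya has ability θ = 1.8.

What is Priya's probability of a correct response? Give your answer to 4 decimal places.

0.7907

P(θ) = 1 / (1 + exp(−D·a(θ − b)))
Exponent: 1.7 × 2.3 × (1.8 − 1.46) = 1.3294
1/(1 + e^{-1.3294}) = 0.7907
P = 0.7907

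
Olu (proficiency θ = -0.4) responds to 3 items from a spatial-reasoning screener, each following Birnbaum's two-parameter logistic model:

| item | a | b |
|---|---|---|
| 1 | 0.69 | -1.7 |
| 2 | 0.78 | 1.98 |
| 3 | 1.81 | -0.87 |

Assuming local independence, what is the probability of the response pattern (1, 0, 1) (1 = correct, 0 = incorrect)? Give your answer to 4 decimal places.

P(θ) = 1 / (1 + exp(−a(θ − b)))
P_1 = 1/(1+e^{-0.8970}) = 0.7103
P_2 = 1/(1+e^{1.8564}) = 0.1351
P_3 = 1/(1+e^{-0.8507}) = 0.7007
L = P_1 × (1−P_2) × P_3 = 0.7103 × 0.8649 × 0.7007 = 0.43048

0.4305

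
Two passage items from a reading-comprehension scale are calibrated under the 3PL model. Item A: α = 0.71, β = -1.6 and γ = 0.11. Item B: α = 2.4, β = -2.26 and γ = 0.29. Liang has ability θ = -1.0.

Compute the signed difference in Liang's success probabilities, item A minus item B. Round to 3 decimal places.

P(θ) = γ + (1 − γ) · 1 / (1 + exp(−α(θ − β)))
P_A = 0.6484
P_B = 0.9671
P_A − P_B = -0.3187

-0.319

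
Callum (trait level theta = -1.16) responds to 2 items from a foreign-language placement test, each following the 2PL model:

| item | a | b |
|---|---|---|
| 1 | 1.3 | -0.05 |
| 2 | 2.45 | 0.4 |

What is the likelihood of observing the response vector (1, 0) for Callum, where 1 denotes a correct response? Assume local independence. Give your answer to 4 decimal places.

0.1870

P(theta) = 1 / (1 + exp(−a(theta − b)))
P_1 = 1/(1+e^{1.4430}) = 0.1911
P_2 = 1/(1+e^{3.8220}) = 0.0214
L = P_1 × (1−P_2) = 0.1911 × 0.9786 = 0.18699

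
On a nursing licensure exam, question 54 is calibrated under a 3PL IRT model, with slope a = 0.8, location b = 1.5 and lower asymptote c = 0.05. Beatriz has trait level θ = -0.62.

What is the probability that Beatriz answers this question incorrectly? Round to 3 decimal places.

P(θ) = c + (1 − c) · 1 / (1 + exp(−a(θ − b)))
Exponent: 0.8 × (-0.62 − 1.5) = -1.6960
1/(1 + e^{1.6960}) = 0.1550
P = 0.05 + 0.95 × 0.1550 = 0.1972
P(incorrect) = 1 − 0.1972 = 0.8028

0.803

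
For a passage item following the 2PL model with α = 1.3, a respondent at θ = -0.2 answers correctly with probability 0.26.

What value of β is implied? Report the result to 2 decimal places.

P(θ) = 1 / (1 + exp(−α(θ − β)))
logit(0.26) = ln(0.26/0.74) = -1.0460
β = θ − logit/(α) = -0.2 − (-1.0460)/1.3000 = 0.6046

0.60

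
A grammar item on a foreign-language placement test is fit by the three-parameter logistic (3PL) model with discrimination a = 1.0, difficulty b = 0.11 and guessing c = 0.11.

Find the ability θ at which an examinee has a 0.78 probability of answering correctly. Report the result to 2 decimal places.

P(θ) = c + (1 − c) · 1 / (1 + exp(−a(θ − b)))
Remove guessing floor: (0.78 − 0.11)/(1 − 0.11) = 0.7528
logit = ln(0.7528/0.2472) = 1.1137
θ = b + logit/(a) = 0.11 + 1.1137/1.0000 = 1.2237

1.22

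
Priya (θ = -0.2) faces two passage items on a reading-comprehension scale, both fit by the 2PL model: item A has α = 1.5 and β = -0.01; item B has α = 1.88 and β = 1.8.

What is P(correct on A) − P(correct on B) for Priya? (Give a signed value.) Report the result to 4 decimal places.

0.4065

P(θ) = 1 / (1 + exp(−α(θ − β)))
P_A = 0.4292
P_B = 0.0228
P_A − P_B = 0.4065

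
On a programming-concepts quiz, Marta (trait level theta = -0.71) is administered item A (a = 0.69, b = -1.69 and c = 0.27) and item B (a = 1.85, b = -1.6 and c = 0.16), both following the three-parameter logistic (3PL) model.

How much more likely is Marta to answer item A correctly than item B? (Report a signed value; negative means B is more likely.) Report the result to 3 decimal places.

P(theta) = c + (1 − c) · 1 / (1 + exp(−a(theta − b)))
P_A = 0.7539
P_B = 0.8643
P_A − P_B = -0.1104

-0.110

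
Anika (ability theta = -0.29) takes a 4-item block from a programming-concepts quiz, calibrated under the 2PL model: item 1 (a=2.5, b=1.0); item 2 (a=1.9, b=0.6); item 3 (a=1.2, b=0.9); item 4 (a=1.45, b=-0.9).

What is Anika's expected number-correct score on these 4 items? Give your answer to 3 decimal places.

P(theta) = 1 / (1 + exp(−a(theta − b)))
P_1 = 1/(1+e^{3.2250}) = 0.0382
P_2 = 1/(1+e^{1.6910}) = 0.1556
P_3 = 1/(1+e^{1.4280}) = 0.1934
P_4 = 1/(1+e^{-0.8845}) = 0.7078
E[score] = 0.0382 + 0.1556 + 0.1934 + 0.7078 = 1.0950

1.095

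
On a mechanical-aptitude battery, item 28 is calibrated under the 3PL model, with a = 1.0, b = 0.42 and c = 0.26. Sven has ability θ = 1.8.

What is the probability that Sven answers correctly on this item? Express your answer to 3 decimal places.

0.851

P(θ) = c + (1 − c) · 1 / (1 + exp(−a(θ − b)))
Exponent: 1.0 × (1.8 − 0.42) = 1.3800
1/(1 + e^{-1.3800}) = 0.7990
P = 0.26 + 0.74 × 0.7990 = 0.8513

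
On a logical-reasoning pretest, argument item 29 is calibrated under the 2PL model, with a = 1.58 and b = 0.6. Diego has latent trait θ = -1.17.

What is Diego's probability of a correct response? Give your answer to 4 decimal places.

P(θ) = 1 / (1 + exp(−a(θ − b)))
Exponent: 1.58 × (-1.17 − 0.6) = -2.7966
1/(1 + e^{2.7966}) = 0.0575

0.0575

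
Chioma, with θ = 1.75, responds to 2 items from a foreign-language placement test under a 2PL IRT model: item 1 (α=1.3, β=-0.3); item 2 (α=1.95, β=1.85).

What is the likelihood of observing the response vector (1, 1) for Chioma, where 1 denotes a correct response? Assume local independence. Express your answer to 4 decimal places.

P(θ) = 1 / (1 + exp(−α(θ − β)))
P_1 = 1/(1+e^{-2.6650}) = 0.9349
P_2 = 1/(1+e^{0.1950}) = 0.4514
L = P_1 × P_2 = 0.9349 × 0.4514 = 0.42203

0.4220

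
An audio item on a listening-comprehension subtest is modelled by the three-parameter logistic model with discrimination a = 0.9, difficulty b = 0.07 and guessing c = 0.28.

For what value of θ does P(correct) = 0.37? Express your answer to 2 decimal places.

P(θ) = c + (1 − c) · 1 / (1 + exp(−a(θ − b)))
Remove guessing floor: (0.37 − 0.28)/(1 − 0.28) = 0.1250
logit = ln(0.1250/0.8750) = -1.9459
θ = b + logit/(a) = 0.07 + (-1.9459)/0.9000 = -2.0921

-2.09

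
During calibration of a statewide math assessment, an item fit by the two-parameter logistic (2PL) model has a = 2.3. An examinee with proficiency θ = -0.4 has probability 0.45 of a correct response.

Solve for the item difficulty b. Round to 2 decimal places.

-0.31

P(θ) = 1 / (1 + exp(−a(θ − b)))
logit(0.45) = ln(0.45/0.55) = -0.2007
b = θ − logit/(a) = -0.4 − (-0.2007)/2.3000 = -0.3128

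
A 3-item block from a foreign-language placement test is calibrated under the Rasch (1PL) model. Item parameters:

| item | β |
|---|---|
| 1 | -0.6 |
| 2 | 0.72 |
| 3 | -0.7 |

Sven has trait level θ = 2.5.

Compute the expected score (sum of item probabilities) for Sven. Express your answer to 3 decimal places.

2.773

P(θ) = 1 / (1 + exp(−(θ − β)))
P_1 = 1/(1+e^{-3.1000}) = 0.9569
P_2 = 1/(1+e^{-1.7800}) = 0.8557
P_3 = 1/(1+e^{-3.2000}) = 0.9608
E[score] = 0.9569 + 0.8557 + 0.9608 = 2.7734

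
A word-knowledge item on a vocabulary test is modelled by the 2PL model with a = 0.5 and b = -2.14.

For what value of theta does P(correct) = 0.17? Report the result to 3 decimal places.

-5.311

P(theta) = 1 / (1 + exp(−a(theta − b)))
logit = ln(0.1700/0.8300) = -1.5856
theta = b + logit/(a) = -2.14 + (-1.5856)/0.5000 = -5.3113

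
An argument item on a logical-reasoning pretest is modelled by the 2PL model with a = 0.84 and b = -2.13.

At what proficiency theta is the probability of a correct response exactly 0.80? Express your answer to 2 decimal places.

-0.48

P(theta) = 1 / (1 + exp(−a(theta − b)))
logit = ln(0.8000/0.2000) = 1.3863
theta = b + logit/(a) = -2.13 + 1.3863/0.8400 = -0.4796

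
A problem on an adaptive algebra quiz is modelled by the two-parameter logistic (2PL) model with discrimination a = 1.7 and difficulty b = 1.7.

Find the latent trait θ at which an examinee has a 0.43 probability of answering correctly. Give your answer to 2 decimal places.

P(θ) = 1 / (1 + exp(−a(θ − b)))
logit = ln(0.4300/0.5700) = -0.2819
θ = b + logit/(a) = 1.7 + (-0.2819)/1.7000 = 1.5342

1.53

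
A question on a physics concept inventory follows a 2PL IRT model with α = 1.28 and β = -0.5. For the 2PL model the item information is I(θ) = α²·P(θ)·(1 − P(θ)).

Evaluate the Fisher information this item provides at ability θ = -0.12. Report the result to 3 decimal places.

P = 1/(1+e^{-0.4864}) = 0.6193
P(1−P) = 0.6193 × 0.3807 = 0.2358
I = α² × P(1−P) = 1.28² × 0.2358 = 0.38630

0.386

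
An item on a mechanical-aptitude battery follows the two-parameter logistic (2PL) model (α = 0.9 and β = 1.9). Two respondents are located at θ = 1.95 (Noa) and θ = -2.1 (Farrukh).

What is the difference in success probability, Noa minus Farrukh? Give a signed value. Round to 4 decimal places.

0.4847

P(θ) = 1 / (1 + exp(−α(θ − β)))
P(Noa) = 0.5112  [exponent 0.0450]
P(Farrukh) = 0.0266  [exponent -3.6000]
Difference = 0.5112 − 0.0266 = 0.4847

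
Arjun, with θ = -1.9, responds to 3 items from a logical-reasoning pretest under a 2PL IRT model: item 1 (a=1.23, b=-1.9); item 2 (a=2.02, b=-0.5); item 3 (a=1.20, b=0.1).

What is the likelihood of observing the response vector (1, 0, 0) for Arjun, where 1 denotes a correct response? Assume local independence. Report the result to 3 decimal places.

P(θ) = 1 / (1 + exp(−a(θ − b)))
P_1 = 1/(1+e^{0.0000}) = 0.5000
P_2 = 1/(1+e^{2.8280}) = 0.0558
P_3 = 1/(1+e^{2.4000}) = 0.0832
L = P_1 × (1−P_2) × (1−P_3) = 0.5000 × 0.9442 × 0.9168 = 0.43282

0.433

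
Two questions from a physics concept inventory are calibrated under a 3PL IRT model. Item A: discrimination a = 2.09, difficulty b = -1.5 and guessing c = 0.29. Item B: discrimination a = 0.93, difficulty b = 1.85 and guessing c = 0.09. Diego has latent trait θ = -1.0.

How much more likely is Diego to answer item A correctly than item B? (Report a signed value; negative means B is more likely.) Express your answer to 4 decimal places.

P(θ) = c + (1 − c) · 1 / (1 + exp(−a(θ − b)))
P_A = 0.8153
P_B = 0.1500
P_A − P_B = 0.6652

0.6652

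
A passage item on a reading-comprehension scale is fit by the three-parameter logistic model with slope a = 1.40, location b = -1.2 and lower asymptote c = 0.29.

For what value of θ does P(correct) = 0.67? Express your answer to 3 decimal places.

P(θ) = c + (1 − c) · 1 / (1 + exp(−a(θ − b)))
Remove guessing floor: (0.67 − 0.29)/(1 − 0.29) = 0.5352
logit = ln(0.5352/0.4648) = 0.1411
θ = b + logit/(a) = -1.2 + 0.1411/1.4000 = -1.0992

-1.099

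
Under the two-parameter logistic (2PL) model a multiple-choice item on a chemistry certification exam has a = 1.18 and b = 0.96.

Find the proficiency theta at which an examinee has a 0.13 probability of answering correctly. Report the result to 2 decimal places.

-0.65

P(theta) = 1 / (1 + exp(−a(theta − b)))
logit = ln(0.1300/0.8700) = -1.9010
theta = b + logit/(a) = 0.96 + (-1.9010)/1.1800 = -0.6510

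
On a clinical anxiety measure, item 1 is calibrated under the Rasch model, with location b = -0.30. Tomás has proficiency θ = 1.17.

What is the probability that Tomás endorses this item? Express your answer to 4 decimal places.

0.8131

P(θ) = 1 / (1 + exp(−(θ − b)))
Exponent: (1.17 − (-0.30)) = 1.4700
1/(1 + e^{-1.4700}) = 0.8131
P = 0.8131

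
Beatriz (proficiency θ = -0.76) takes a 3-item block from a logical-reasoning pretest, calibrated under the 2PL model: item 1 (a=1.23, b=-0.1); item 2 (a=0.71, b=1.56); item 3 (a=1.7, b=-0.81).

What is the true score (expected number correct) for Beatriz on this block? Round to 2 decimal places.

P(θ) = 1 / (1 + exp(−a(θ − b)))
P_1 = 1/(1+e^{0.8118}) = 0.3075
P_2 = 1/(1+e^{1.6472}) = 0.1615
P_3 = 1/(1+e^{-0.0850}) = 0.5212
E[score] = 0.3075 + 0.1615 + 0.5212 = 0.9902

0.99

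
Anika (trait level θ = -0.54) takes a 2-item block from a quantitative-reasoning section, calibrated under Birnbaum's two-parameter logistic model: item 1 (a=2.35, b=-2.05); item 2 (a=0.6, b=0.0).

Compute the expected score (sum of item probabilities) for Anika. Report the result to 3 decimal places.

1.392

P(θ) = 1 / (1 + exp(−a(θ − b)))
P_1 = 1/(1+e^{-3.5485}) = 0.9720
P_2 = 1/(1+e^{0.3240}) = 0.4197
E[score] = 0.9720 + 0.4197 = 1.3917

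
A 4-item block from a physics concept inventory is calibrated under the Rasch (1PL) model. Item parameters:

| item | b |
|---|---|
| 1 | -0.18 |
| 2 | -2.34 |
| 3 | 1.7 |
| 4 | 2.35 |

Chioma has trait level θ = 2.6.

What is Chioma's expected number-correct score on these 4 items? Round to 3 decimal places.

P(θ) = 1 / (1 + exp(−(θ − b)))
P_1 = 1/(1+e^{-2.7800}) = 0.9416
P_2 = 1/(1+e^{-4.9400}) = 0.9929
P_3 = 1/(1+e^{-0.9000}) = 0.7109
P_4 = 1/(1+e^{-0.2500}) = 0.5622
E[score] = 0.9416 + 0.9929 + 0.7109 + 0.5622 = 3.2076

3.208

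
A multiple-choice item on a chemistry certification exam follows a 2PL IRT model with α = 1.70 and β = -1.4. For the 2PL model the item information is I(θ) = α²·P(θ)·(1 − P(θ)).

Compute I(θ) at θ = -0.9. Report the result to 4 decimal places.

P = 1/(1+e^{-0.8500}) = 0.7006
P(1−P) = 0.7006 × 0.2994 = 0.2098
I = α² × P(1−P) = 1.70² × 0.2098 = 0.60624

0.6062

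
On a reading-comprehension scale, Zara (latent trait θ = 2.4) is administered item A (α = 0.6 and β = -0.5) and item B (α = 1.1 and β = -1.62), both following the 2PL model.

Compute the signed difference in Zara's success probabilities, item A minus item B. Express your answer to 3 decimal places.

P(θ) = 1 / (1 + exp(−α(θ − β)))
P_A = 0.8507
P_B = 0.9881
P_A − P_B = -0.1374

-0.137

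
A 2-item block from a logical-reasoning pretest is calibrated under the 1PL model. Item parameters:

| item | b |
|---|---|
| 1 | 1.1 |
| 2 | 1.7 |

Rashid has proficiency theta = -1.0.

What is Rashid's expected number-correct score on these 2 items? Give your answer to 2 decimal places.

P(theta) = 1 / (1 + exp(−(theta − b)))
P_1 = 1/(1+e^{2.1000}) = 0.1091
P_2 = 1/(1+e^{2.7000}) = 0.0630
E[score] = 0.1091 + 0.0630 = 0.1721

0.17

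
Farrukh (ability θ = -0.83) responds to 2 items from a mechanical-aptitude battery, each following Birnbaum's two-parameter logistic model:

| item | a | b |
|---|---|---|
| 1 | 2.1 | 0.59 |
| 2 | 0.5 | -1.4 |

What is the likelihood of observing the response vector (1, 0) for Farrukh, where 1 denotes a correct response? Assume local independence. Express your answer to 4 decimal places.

P(θ) = 1 / (1 + exp(−a(θ − b)))
P_1 = 1/(1+e^{2.9820}) = 0.0482
P_2 = 1/(1+e^{-0.2850}) = 0.5708
L = P_1 × (1−P_2) = 0.0482 × 0.4292 = 0.02071

0.0207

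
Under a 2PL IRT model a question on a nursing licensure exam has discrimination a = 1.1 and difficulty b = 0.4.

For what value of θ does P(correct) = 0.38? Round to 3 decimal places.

P(θ) = 1 / (1 + exp(−a(θ − b)))
logit = ln(0.3800/0.6200) = -0.4895
θ = b + logit/(a) = 0.4 + (-0.4895)/1.1000 = -0.0450

-0.045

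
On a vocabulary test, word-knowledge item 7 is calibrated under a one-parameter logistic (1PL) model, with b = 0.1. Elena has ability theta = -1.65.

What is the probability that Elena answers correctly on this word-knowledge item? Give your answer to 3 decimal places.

0.148

P(theta) = 1 / (1 + exp(−(theta − b)))
Exponent: (-1.65 − 0.1) = -1.7500
1/(1 + e^{1.7500}) = 0.1480
P = 0.1480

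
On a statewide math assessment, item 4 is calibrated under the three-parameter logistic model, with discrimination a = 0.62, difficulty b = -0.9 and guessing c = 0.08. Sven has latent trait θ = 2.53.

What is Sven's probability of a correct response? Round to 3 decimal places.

P(θ) = c + (1 − c) · 1 / (1 + exp(−a(θ − b)))
Exponent: 0.62 × (2.53 − (-0.9)) = 2.1266
1/(1 + e^{-2.1266}) = 0.8935
P = 0.08 + 0.92 × 0.8935 = 0.9020

0.902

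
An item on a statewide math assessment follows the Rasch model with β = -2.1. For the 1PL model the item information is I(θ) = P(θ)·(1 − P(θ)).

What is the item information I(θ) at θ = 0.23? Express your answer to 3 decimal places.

P = 1/(1+e^{-2.3300}) = 0.9113
P(1−P) = 0.9113 × 0.0887 = 0.0808
I = P(1−P) = 0.08081

0.081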